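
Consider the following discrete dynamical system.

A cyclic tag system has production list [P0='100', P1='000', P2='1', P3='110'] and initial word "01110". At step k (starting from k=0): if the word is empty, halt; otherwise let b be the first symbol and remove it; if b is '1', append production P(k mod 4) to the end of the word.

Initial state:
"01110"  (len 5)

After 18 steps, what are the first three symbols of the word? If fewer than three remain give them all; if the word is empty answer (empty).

t=0: "01110"  (len 5)
t=1: "1110"  (len 4)
t=2: "110000"  (len 6)
t=3: "100001"  (len 6)
t=4: "00001110"  (len 8)
t=5: "0001110"  (len 7)
t=6: "001110"  (len 6)
t=7: "01110"  (len 5)
t=8: "1110"  (len 4)
t=9: "110100"  (len 6)
t=10: "10100000"  (len 8)
t=11: "01000001"  (len 8)
t=12: "1000001"  (len 7)
t=13: "000001100"  (len 9)
t=14: "00001100"  (len 8)
t=15: "0001100"  (len 7)
t=16: "001100"  (len 6)
t=17: "01100"  (len 5)
t=18: "1100"  (len 4)

110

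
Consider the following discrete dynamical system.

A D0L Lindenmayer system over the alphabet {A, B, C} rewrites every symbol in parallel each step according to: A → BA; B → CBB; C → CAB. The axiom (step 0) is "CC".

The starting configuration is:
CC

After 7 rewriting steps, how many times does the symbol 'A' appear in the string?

456

t=0: CC
t=1: CABCAB
t=2: CABBACBBCABBACBB
t=3: CABBACBBCBBBACABCBBCBBCABBACBBCBBBACABCBBCBB
t=4: CABBACBBCBBBACABCBBCBBCABCBBCBBCBBBACABBACBBCABCBBCBBCABCB…ACBBCBBBACABCBBCBBCABCBBCBBCBBBACABBACBBCABCBBCBBCABCBBCBB  (len 124)
t=5: CABBACBBCBBBACABCBBCBBCABCBBCBBCBBBACABBACBBCABCBBCBBCABCB…CBBCBBCABBACBBCABCBBCBBCABCBBCBBCABBACBBCABCBBCBBCABCBBCBB  (len 352)
t=6: CABBACBBCBBBACABCBBCBBCABCBBCBBCBBBACABBACBBCABCBBCBBCABCB…CBBCBBCABBACBBCABCBBCBBCABCBBCBBCABBACBBCABCBBCBBCABCBBCBB  (len 1000)
t=7: CABBACBBCBBBACABCBBCBBCABCBBCBBCBBBACABBACBBCABCBBCBBCABCB…CBBCBBCABBACBBCABCBBCBBCABCBBCBBCABBACBBCABCBBCBBCABCBBCBB  (len 2840)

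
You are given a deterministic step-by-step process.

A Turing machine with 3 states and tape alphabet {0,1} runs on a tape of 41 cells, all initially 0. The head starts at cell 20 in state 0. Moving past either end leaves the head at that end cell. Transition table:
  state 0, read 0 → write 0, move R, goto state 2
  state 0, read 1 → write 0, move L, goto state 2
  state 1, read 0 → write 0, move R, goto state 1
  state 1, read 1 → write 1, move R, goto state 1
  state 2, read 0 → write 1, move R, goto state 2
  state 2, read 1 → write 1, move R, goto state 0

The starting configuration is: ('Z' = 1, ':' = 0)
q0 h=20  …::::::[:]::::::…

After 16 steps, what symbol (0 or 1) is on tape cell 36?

0

t=0: q0 h=20  …::::::[:]::::::…
t=1: q2 h=21  …::::::[:]::::::…
t=2: q2 h=22  …:::::Z[:]::::::…
t=3: q2 h=23  …::::ZZ[:]::::::…
t=4: q2 h=24  …:::ZZZ[:]::::::…
t=5: q2 h=25  …::ZZZZ[:]::::::…
t=6: q2 h=26  …:ZZZZZ[:]::::::…
t=7: q2 h=27  …ZZZZZZ[:]::::::…
t=8: q2 h=28  …ZZZZZZ[:]::::::…
t=9: q2 h=29  …ZZZZZZ[:]::::::…
t=10: q2 h=30  …ZZZZZZ[:]::::::…
t=11: q2 h=31  …ZZZZZZ[:]::::::…
t=12: q2 h=32  …ZZZZZZ[:]::::::…
t=13: q2 h=33  …ZZZZZZ[:]::::::…
t=14: q2 h=34  …ZZZZZZ[:]::::::|
t=15: q2 h=35  …ZZZZZZ[:]:::::|
t=16: q2 h=36  …ZZZZZZ[:]::::|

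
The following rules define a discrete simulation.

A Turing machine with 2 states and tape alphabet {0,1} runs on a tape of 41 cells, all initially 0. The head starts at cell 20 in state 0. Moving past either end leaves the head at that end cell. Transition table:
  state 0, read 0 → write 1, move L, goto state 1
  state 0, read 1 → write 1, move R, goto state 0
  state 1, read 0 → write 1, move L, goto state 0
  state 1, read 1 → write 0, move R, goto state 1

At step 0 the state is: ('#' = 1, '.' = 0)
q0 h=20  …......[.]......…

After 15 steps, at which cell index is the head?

k=0  q0 h=20  …......[.]......…
k=1  q1 h=19  …......[.]#.....…
k=2  q0 h=18  …......[.]##....…
k=3  q1 h=17  …......[.]###...…
k=4  q0 h=16  …......[.]####..…
k=5  q1 h=15  …......[.]#####.…
k=6  q0 h=14  …......[.]######…
k=7  q1 h=13  …......[.]######…
k=8  q0 h=12  …......[.]######…
k=9  q1 h=11  …......[.]######…
k=10  q0 h=10  …......[.]######…
k=11  q1 h= 9  …......[.]######…
k=12  q0 h= 8  …......[.]######…
k=13  q1 h= 7  …......[.]######…
k=14  q0 h= 6  |......[.]######…
k=15  q1 h= 5  |.....[.]######…

5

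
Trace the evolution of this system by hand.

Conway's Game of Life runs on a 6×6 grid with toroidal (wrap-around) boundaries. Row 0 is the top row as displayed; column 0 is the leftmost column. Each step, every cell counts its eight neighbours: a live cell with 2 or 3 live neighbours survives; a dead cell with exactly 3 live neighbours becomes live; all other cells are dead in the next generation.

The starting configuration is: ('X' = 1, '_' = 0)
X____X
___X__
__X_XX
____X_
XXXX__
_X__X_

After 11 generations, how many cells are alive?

6

0) X____X
___X__
__X_XX
____X_
XXXX__
_X__X_
1) X___XX
X__X__
____XX
X___X_
XXXXXX
___XX_
2) X_____
X__X__
X__XX_
__X___
XXX___
______
3) ______
XX_XX_
_XXXXX
X_X__X
_XX___
X_____
4) XX___X
XX____
______
_____X
__X__X
_X____
5) __X__X
_X___X
X_____
______
X_____
_XX__X
6) __X_XX
_X___X
X_____
______
XX____
_XX__X
7) __XXXX
_X__XX
X_____
XX____
XXX___
__XXXX
8) _X____
_XX___
______
__X__X
____X_
______
9) _XX___
_XX___
_XX___
______
______
______
10) _XX___
X__X__
_XX___
______
______
______
11) _XX___
X__X__
_XX___
______
______
______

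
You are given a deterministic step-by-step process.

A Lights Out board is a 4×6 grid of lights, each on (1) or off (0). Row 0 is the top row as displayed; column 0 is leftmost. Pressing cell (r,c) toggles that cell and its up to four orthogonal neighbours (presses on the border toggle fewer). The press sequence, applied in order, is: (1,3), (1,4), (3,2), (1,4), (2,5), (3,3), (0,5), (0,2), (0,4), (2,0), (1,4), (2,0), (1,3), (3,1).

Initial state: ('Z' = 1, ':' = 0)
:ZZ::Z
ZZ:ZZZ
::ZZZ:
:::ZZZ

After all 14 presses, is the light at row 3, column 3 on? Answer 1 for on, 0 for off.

step 0: :ZZ::Z
ZZ:ZZZ
::ZZZ:
:::ZZZ
step 1: :ZZZ:Z
ZZZ::Z
::Z:Z:
:::ZZZ
step 2: :ZZZZZ
ZZZZZ:
::Z:::
:::ZZZ
step 3: :ZZZZZ
ZZZZZ:
::::::
:ZZ:ZZ
step 4: :ZZZ:Z
ZZZ::Z
::::Z:
:ZZ:ZZ
step 5: :ZZZ:Z
ZZZ:::
:::::Z
:ZZ:Z:
step 6: :ZZZ:Z
ZZZ:::
:::Z:Z
:Z:Z::
step 7: :ZZZZ:
ZZZ::Z
:::Z:Z
:Z:Z::
step 8: ::::Z:
ZZ:::Z
:::Z:Z
:Z:Z::
step 9: :::Z:Z
ZZ::ZZ
:::Z:Z
:Z:Z::
step 10: :::Z:Z
:Z::ZZ
ZZ:Z:Z
ZZ:Z::
step 11: :::ZZZ
:Z:Z::
ZZ:ZZZ
ZZ:Z::
step 12: :::ZZZ
ZZ:Z::
:::ZZZ
:Z:Z::
step 13: ::::ZZ
ZZZ:Z:
::::ZZ
:Z:Z::
step 14: ::::ZZ
ZZZ:Z:
:Z::ZZ
Z:ZZ::

1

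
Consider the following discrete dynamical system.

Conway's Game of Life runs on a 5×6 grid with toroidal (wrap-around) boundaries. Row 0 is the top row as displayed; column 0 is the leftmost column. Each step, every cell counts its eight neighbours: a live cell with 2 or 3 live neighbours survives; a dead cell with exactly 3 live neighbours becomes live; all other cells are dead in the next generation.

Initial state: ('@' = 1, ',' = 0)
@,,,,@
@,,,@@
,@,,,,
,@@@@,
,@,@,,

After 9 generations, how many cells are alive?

4

gen 0: @,,,,@
@,,,@@
,@,,,,
,@@@@,
,@,@,,
gen 1: ,@,,,,
,@,,@,
,@,,,,
@@,@@,
,@,@,@
gen 2: ,@,,@,
@@@,,,
,@,@@@
,@,@@@
,@,@,@
gen 3: ,,,@@@
,,,,,,
,,,,,,
,@,,,,
,@,@,@
gen 4: @,@@,@
,,,,@,
,,,,,,
@,@,,,
,,,@,@
gen 5: @,@@,@
,,,@@@
,,,,,,
,,,,,,
,,,@,@
gen 6: @,@,,,
@,@@,@
,,,,@,
,,,,,,
@,@@,@
gen 7: ,,,,,,
@,@@@@
,,,@@@
,,,@@@
@,@@,@
gen 8: ,,,,,,
@,@,,,
,,,,,,
,,,,,,
@,@@,@
gen 9: @,@@,@
,,,,,,
,,,,,,
,,,,,,
,,,,,,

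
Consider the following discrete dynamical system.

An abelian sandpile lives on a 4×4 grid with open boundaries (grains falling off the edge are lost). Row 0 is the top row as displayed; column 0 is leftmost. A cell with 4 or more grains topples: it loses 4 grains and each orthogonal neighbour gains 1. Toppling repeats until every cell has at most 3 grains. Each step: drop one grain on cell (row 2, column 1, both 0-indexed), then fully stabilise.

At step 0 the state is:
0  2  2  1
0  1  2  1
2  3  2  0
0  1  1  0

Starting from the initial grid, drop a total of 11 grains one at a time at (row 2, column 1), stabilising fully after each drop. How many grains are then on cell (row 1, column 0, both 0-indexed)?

2

step 0: 0  2  2  1
0  1  2  1
2  3  2  0
0  1  1  0
step 1: 0  2  2  1
0  2  2  1
3  0  3  0
0  2  1  0
step 2: 0  2  2  1
0  2  2  1
3  1  3  0
0  2  1  0
step 3: 0  2  2  1
0  2  2  1
3  2  3  0
0  2  1  0
step 4: 0  2  2  1
0  2  2  1
3  3  3  0
0  2  1  0
step 5: 0  2  2  1
1  3  3  1
0  2  0  1
1  3  2  0
step 6: 0  2  2  1
1  3  3  1
0  3  0  1
1  3  2  0
step 7: 0  3  3  1
2  1  0  2
1  2  2  1
2  0  3  0
step 8: 0  3  3  1
2  1  0  2
1  3  2  1
2  0  3  0
step 9: 0  3  3  1
2  2  0  2
2  0  3  1
2  1  3  0
step 10: 0  3  3  1
2  2  0  2
2  1  3  1
2  1  3  0
step 11: 0  3  3  1
2  2  0  2
2  2  3  1
2  1  3  0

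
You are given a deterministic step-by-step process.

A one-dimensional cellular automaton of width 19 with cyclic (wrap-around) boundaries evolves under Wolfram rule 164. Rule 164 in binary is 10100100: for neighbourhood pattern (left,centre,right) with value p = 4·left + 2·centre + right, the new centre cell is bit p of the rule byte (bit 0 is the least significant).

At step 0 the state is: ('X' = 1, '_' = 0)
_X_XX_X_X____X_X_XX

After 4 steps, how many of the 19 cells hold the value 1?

0) _X_XX_X_X____X_X_XX
1) XXX__XXXX____XXXX__
2) _X____XX______XX___
3) _X_________________
4) _X_________________

1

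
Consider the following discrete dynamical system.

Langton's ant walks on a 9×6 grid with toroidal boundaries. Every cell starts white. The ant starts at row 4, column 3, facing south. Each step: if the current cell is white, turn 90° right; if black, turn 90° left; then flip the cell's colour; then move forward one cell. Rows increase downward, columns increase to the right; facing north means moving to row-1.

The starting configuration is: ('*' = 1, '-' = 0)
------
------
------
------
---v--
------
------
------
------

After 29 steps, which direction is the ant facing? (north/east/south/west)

t=0: ------
------
------
------
---v--
------
------
------
------
t=1: ------
------
------
------
--<*--
------
------
------
------
t=2: ------
------
------
--^---
--**--
------
------
------
------
t=3: ------
------
------
--*>--
--**--
------
------
------
------
t=4: ------
------
------
--**--
--*v--
------
------
------
------
t=5: ------
------
------
--**--
--*->-
------
------
------
------
t=6: ------
------
------
--**--
--*-*-
----v-
------
------
------
t=7: ------
------
------
--**--
--*-*-
---<*-
------
------
------
t=8: ------
------
------
--**--
--*^*-
---**-
------
------
------
t=9: ------
------
------
--**--
--**>-
---**-
------
------
------
t=10: ------
------
------
--**^-
--**--
---**-
------
------
------
t=11: ------
------
------
--***>
--**--
---**-
------
------
------
t=12: ------
------
------
--****
--**-v
---**-
------
------
------
t=13: ------
------
------
--****
--**<*
---**-
------
------
------
t=14: ------
------
------
--**^*
--****
---**-
------
------
------
t=15: ------
------
------
--*<-*
--****
---**-
------
------
------
t=16: ------
------
------
--*--*
--*v**
---**-
------
------
------
t=17: ------
------
------
--*--*
--*->*
---**-
------
------
------
t=18: ------
------
------
--*-^*
--*--*
---**-
------
------
------
t=19: ------
------
------
--*-*>
--*--*
---**-
------
------
------
t=20: ------
------
-----^
--*-*-
--*--*
---**-
------
------
------
t=21: ------
------
>----*
--*-*-
--*--*
---**-
------
------
------
t=22: ------
------
*----*
v-*-*-
--*--*
---**-
------
------
------
t=23: ------
------
*----*
*-*-*<
--*--*
---**-
------
------
------
t=24: ------
------
*----^
*-*-**
--*--*
---**-
------
------
------
t=25: ------
------
*---<-
*-*-**
--*--*
---**-
------
------
------
t=26: ------
----^-
*---*-
*-*-**
--*--*
---**-
------
------
------
t=27: ------
----*>
*---*-
*-*-**
--*--*
---**-
------
------
------
t=28: ------
----**
*---*v
*-*-**
--*--*
---**-
------
------
------
t=29: ------
----**
*---<*
*-*-**
--*--*
---**-
------
------
------

west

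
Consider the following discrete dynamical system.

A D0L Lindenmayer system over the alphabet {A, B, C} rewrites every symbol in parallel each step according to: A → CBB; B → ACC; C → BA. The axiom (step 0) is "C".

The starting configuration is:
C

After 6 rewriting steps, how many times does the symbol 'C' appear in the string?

100

step 0: C
step 1: BA
step 2: ACCCBB
step 3: CBBBABABAACCACC
step 4: BAACCACCACCCBBACCCBBACCCBBCBBBABACBBBABA
step 5: ACCCBBCBBBABACBBBABACBBBABABAACCACCCBBBABABAACCACCCBBBABABAACCACCBAACCACCACCCBBACCCBBBAACCACCACCCBBACCCBB
step 6: CBBBABABAACCACCBAACCACCACCCBBACCCBBBAACCACCACCCBBACCCBBBAA…BAACCACCACCCBBCBBBABACBBBABACBBBABABAACCACCCBBBABABAACCACC  (len 275)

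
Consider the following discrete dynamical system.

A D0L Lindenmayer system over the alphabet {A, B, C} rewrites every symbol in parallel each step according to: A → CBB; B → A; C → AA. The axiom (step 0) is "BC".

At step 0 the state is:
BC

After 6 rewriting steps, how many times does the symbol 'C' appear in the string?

48

k=0  BC
k=1  AAA
k=2  CBBCBBCBB
k=3  AAAAAAAAAAAA
k=4  CBBCBBCBBCBBCBBCBBCBBCBBCBBCBBCBBCBB
k=5  AAAAAAAAAAAAAAAAAAAAAAAAAAAAAAAAAAAAAAAAAAAAAAAA
k=6  CBBCBBCBBCBBCBBCBBCBBCBBCBBCBBCBBCBBCBBCBBCBBCBBCBBCBBCBBC…BCBBCBBCBBCBBCBBCBBCBBCBBCBBCBBCBBCBBCBBCBBCBBCBBCBBCBBCBB  (len 144)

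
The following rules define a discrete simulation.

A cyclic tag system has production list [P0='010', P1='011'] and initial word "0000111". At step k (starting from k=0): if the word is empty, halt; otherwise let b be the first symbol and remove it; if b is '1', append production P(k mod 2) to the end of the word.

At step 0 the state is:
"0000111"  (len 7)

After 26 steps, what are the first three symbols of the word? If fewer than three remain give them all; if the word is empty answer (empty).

0) "0000111"  (len 7)
1) "000111"  (len 6)
2) "00111"  (len 5)
3) "0111"  (len 4)
4) "111"  (len 3)
5) "11010"  (len 5)
6) "1010011"  (len 7)
7) "010011010"  (len 9)
8) "10011010"  (len 8)
9) "0011010010"  (len 10)
10) "011010010"  (len 9)
11) "11010010"  (len 8)
12) "1010010011"  (len 10)
13) "010010011010"  (len 12)
14) "10010011010"  (len 11)
15) "0010011010010"  (len 13)
16) "010011010010"  (len 12)
17) "10011010010"  (len 11)
18) "0011010010011"  (len 13)
19) "011010010011"  (len 12)
20) "11010010011"  (len 11)
21) "1010010011010"  (len 13)
22) "010010011010011"  (len 15)
23) "10010011010011"  (len 14)
24) "0010011010011011"  (len 16)
25) "010011010011011"  (len 15)
26) "10011010011011"  (len 14)

100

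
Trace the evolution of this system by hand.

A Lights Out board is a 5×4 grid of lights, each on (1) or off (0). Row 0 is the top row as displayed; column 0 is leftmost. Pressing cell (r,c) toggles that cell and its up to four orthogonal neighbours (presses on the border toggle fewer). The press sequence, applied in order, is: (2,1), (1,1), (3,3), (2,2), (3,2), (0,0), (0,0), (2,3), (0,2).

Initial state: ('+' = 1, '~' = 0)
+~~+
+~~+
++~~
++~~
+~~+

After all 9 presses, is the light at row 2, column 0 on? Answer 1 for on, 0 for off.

0) +~~+
+~~+
++~~
++~~
+~~+
1) +~~+
++~+
~~+~
+~~~
+~~+
2) ++~+
~~++
~++~
+~~~
+~~+
3) ++~+
~~++
~+++
+~++
+~~~
4) ++~+
~~~+
~~~~
+~~+
+~~~
5) ++~+
~~~+
~~+~
+++~
+~+~
6) ~~~+
+~~+
~~+~
+++~
+~+~
7) ++~+
~~~+
~~+~
+++~
+~+~
8) ++~+
~~~~
~~~+
++++
+~+~
9) +~+~
~~+~
~~~+
++++
+~+~

0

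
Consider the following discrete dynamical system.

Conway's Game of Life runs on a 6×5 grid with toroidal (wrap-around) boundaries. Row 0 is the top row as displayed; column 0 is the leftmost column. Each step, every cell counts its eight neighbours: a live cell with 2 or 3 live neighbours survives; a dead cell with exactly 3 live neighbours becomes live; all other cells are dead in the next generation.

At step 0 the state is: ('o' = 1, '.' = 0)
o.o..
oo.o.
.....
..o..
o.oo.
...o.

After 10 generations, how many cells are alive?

15

[0] o.o..
oo.o.
.....
..o..
o.oo.
...o.
[1] o.oo.
ooo.o
.oo..
.ooo.
.oooo
...o.
[2] o....
....o
....o
....o
oo..o
o....
[3] o...o
o...o
o..oo
...oo
.o..o
.....
[4] o...o
.o...
.....
..o..
o..oo
....o
[5] o...o
o....
.....
...oo
o..oo
.....
[6] o...o
o...o
....o
o..o.
o..o.
...o.
[7] o..o.
...o.
...o.
o..o.
..oo.
o..o.
[8] ..oo.
..oo.
..oo.
...o.
.ooo.
.o.o.
[9] .o..o
.o..o
....o
.o..o
.o.oo
.o..o
[10] .oooo
...oo
...oo
..o.o
.o.oo
.o..o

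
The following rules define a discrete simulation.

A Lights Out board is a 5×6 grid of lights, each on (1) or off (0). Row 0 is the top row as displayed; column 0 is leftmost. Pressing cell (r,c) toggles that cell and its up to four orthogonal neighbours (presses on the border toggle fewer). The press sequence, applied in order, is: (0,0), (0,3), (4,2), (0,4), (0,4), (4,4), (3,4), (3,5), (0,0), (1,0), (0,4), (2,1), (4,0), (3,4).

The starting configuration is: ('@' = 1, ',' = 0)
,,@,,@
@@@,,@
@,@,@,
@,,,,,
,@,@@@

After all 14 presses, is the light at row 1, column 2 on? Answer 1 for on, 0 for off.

1

gen 0: ,,@,,@
@@@,,@
@,@,@,
@,,,,,
,@,@@@
gen 1: @@@,,@
,@@,,@
@,@,@,
@,,,,,
,@,@@@
gen 2: @@,@@@
,@@@,@
@,@,@,
@,,,,,
,@,@@@
gen 3: @@,@@@
,@@@,@
@,@,@,
@,@,,,
,,@,@@
gen 4: @@,,,,
,@@@@@
@,@,@,
@,@,,,
,,@,@@
gen 5: @@,@@@
,@@@,@
@,@,@,
@,@,,,
,,@,@@
gen 6: @@,@@@
,@@@,@
@,@,@,
@,@,@,
,,@@,,
gen 7: @@,@@@
,@@@,@
@,@,,,
@,@@,@
,,@@@,
gen 8: @@,@@@
,@@@,@
@,@,,@
@,@@@,
,,@@@@
gen 9: ,,,@@@
@@@@,@
@,@,,@
@,@@@,
,,@@@@
gen 10: @,,@@@
,,@@,@
,,@,,@
@,@@@,
,,@@@@
gen 11: @,,,,,
,,@@@@
,,@,,@
@,@@@,
,,@@@@
gen 12: @,,,,,
,@@@@@
@@,,,@
@@@@@,
,,@@@@
gen 13: @,,,,,
,@@@@@
@@,,,@
,@@@@,
@@@@@@
gen 14: @,,,,,
,@@@@@
@@,,@@
,@@,,@
@@@@,@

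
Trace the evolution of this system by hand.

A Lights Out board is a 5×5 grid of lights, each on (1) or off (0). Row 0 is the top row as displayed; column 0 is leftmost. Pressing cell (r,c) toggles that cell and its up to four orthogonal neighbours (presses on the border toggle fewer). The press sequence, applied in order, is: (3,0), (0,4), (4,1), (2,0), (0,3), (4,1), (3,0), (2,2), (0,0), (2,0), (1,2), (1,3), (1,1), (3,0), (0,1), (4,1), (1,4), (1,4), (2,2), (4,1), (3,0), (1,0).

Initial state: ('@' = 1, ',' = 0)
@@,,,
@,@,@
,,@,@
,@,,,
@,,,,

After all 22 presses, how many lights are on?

10

k=0  @@,,,
@,@,@
,,@,@
,@,,,
@,,,,
k=1  @@,,,
@,@,@
@,@,@
@,,,,
,,,,,
k=2  @@,@@
@,@,,
@,@,@
@,,,,
,,,,,
k=3  @@,@@
@,@,,
@,@,@
@@,,,
@@@,,
k=4  @@,@@
,,@,,
,@@,@
,@,,,
@@@,,
k=5  @@@,,
,,@@,
,@@,@
,@,,,
@@@,,
k=6  @@@,,
,,@@,
,@@,@
,,,,,
,,,,,
k=7  @@@,,
,,@@,
@@@,@
@@,,,
@,,,,
k=8  @@@,,
,,,@,
@,,@@
@@@,,
@,,,,
k=9  ,,@,,
@,,@,
@,,@@
@@@,,
@,,,,
k=10  ,,@,,
,,,@,
,@,@@
,@@,,
@,,,,
k=11  ,,,,,
,@@,,
,@@@@
,@@,,
@,,,,
k=12  ,,,@,
,@,@@
,@@,@
,@@,,
@,,,,
k=13  ,@,@,
@,@@@
,,@,@
,@@,,
@,,,,
k=14  ,@,@,
@,@@@
@,@,@
@,@,,
,,,,,
k=15  @,@@,
@@@@@
@,@,@
@,@,,
,,,,,
k=16  @,@@,
@@@@@
@,@,@
@@@,,
@@@,,
k=17  @,@@@
@@@,,
@,@,,
@@@,,
@@@,,
k=18  @,@@,
@@@@@
@,@,@
@@@,,
@@@,,
k=19  @,@@,
@@,@@
@@,@@
@@,,,
@@@,,
k=20  @,@@,
@@,@@
@@,@@
@,,,,
,,,,,
k=21  @,@@,
@@,@@
,@,@@
,@,,,
@,,,,
k=22  ,,@@,
,,,@@
@@,@@
,@,,,
@,,,,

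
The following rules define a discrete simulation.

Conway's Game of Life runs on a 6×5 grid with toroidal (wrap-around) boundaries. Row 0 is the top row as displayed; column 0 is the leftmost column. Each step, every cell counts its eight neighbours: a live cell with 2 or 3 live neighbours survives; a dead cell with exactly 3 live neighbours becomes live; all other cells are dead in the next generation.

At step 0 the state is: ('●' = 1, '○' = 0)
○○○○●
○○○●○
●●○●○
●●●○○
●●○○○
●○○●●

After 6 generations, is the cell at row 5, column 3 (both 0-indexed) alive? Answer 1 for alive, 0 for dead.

[0] ○○○○●
○○○●○
●●○●○
●●●○○
●●○○○
●○○●●
[1] ●○○○○
●○●●○
●○○●○
○○○○○
○○○●○
○●○●○
[2] ●○○●○
●○●●○
○●●●○
○○○○●
○○●○○
○○●○●
[3] ●○○○○
●○○○○
●●○○○
○●○○○
○○○○○
○●●○●
[4] ●○○○●
●○○○●
●●○○○
●●○○○
●●●○○
●●○○○
[5] ○○○○○
○○○○○
○○○○○
○○○○●
○○●○●
○○●○○
[6] ○○○○○
○○○○○
○○○○○
○○○●○
○○○○○
○○○●○

1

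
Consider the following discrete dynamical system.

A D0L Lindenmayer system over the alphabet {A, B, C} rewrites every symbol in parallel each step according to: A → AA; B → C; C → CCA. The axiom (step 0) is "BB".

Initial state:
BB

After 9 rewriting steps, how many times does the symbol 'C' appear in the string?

512

0) BB
1) CC
2) CCACCA
3) CCACCAAACCACCAAA
4) CCACCAAACCACCAAAAAAACCACCAAACCACCAAAAAAA
5) CCACCAAACCACCAAAAAAACCACCAAACCACCAAAAAAAAAAAAAAACCACCAAACCACCAAAAAAACCACCAAACCACCAAAAAAAAAAAAAAA
6) CCACCAAACCACCAAAAAAACCACCAAACCACCAAAAAAAAAAAAAAACCACCAAACC…AACCACCAAAAAAACCACCAAACCACCAAAAAAAAAAAAAAAAAAAAAAAAAAAAAAA  (len 224)
7) CCACCAAACCACCAAAAAAACCACCAAACCACCAAAAAAAAAAAAAAACCACCAAACC…AAAAAAAAAAAAAAAAAAAAAAAAAAAAAAAAAAAAAAAAAAAAAAAAAAAAAAAAAA  (len 512)
8) CCACCAAACCACCAAAAAAACCACCAAACCACCAAAAAAAAAAAAAAACCACCAAACC…AAAAAAAAAAAAAAAAAAAAAAAAAAAAAAAAAAAAAAAAAAAAAAAAAAAAAAAAAA  (len 1152)
9) CCACCAAACCACCAAAAAAACCACCAAACCACCAAAAAAAAAAAAAAACCACCAAACC…AAAAAAAAAAAAAAAAAAAAAAAAAAAAAAAAAAAAAAAAAAAAAAAAAAAAAAAAAA  (len 2560)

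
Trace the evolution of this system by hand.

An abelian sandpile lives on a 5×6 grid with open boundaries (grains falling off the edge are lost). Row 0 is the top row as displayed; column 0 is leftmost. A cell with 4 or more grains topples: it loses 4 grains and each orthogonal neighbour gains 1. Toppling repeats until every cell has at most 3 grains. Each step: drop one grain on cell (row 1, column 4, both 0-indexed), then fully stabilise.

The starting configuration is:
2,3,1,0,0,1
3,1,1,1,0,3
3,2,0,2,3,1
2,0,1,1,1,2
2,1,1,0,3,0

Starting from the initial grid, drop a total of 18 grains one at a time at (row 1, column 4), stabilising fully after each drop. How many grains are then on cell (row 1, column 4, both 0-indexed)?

step 0: 2,3,1,0,0,1
3,1,1,1,0,3
3,2,0,2,3,1
2,0,1,1,1,2
2,1,1,0,3,0
step 1: 2,3,1,0,0,1
3,1,1,1,1,3
3,2,0,2,3,1
2,0,1,1,1,2
2,1,1,0,3,0
step 2: 2,3,1,0,0,1
3,1,1,1,2,3
3,2,0,2,3,1
2,0,1,1,1,2
2,1,1,0,3,0
step 3: 2,3,1,0,0,1
3,1,1,1,3,3
3,2,0,2,3,1
2,0,1,1,1,2
2,1,1,0,3,0
step 4: 2,3,1,0,1,2
3,1,1,2,2,0
3,2,0,3,0,3
2,0,1,1,2,2
2,1,1,0,3,0
step 5: 2,3,1,0,1,2
3,1,1,2,3,0
3,2,0,3,0,3
2,0,1,1,2,2
2,1,1,0,3,0
step 6: 2,3,1,0,2,2
3,1,1,3,0,1
3,2,0,3,1,3
2,0,1,1,2,2
2,1,1,0,3,0
step 7: 2,3,1,0,2,2
3,1,1,3,1,1
3,2,0,3,1,3
2,0,1,1,2,2
2,1,1,0,3,0
step 8: 2,3,1,0,2,2
3,1,1,3,2,1
3,2,0,3,1,3
2,0,1,1,2,2
2,1,1,0,3,0
step 9: 2,3,1,0,2,2
3,1,1,3,3,1
3,2,0,3,1,3
2,0,1,1,2,2
2,1,1,0,3,0
step 10: 2,3,1,1,3,2
3,1,2,1,1,2
3,2,1,0,3,3
2,0,1,2,2,2
2,1,1,0,3,0
step 11: 2,3,1,1,3,2
3,1,2,1,2,2
3,2,1,0,3,3
2,0,1,2,2,2
2,1,1,0,3,0
step 12: 2,3,1,1,3,2
3,1,2,1,3,2
3,2,1,0,3,3
2,0,1,2,2,2
2,1,1,0,3,0
step 13: 2,3,1,2,1,0
3,1,2,2,3,1
3,2,1,1,1,1
2,0,1,2,3,3
2,1,1,0,3,0
step 14: 2,3,1,2,2,0
3,1,2,3,0,2
3,2,1,1,2,1
2,0,1,2,3,3
2,1,1,0,3,0
step 15: 2,3,1,2,2,0
3,1,2,3,1,2
3,2,1,1,2,1
2,0,1,2,3,3
2,1,1,0,3,0
step 16: 2,3,1,2,2,0
3,1,2,3,2,2
3,2,1,1,2,1
2,0,1,2,3,3
2,1,1,0,3,0
step 17: 2,3,1,2,2,0
3,1,2,3,3,2
3,2,1,1,2,1
2,0,1,2,3,3
2,1,1,0,3,0
step 18: 2,3,1,3,3,0
3,1,3,0,1,3
3,2,1,2,3,1
2,0,1,2,3,3
2,1,1,0,3,0

1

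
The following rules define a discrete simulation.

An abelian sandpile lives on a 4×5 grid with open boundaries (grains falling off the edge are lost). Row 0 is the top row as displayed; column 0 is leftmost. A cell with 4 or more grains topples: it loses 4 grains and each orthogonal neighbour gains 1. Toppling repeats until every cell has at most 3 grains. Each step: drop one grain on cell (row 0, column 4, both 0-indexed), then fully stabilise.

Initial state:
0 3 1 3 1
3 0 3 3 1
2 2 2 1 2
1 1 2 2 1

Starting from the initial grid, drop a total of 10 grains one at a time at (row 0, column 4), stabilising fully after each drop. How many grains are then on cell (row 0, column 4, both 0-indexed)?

1

[0] 0 3 1 3 1
3 0 3 3 1
2 2 2 1 2
1 1 2 2 1
[1] 0 3 1 3 2
3 0 3 3 1
2 2 2 1 2
1 1 2 2 1
[2] 0 3 1 3 3
3 0 3 3 1
2 2 2 1 2
1 1 2 2 1
[3] 0 3 3 1 1
3 1 0 1 3
2 2 3 2 2
1 1 2 2 1
[4] 0 3 3 1 2
3 1 0 1 3
2 2 3 2 2
1 1 2 2 1
[5] 0 3 3 1 3
3 1 0 1 3
2 2 3 2 2
1 1 2 2 1
[6] 0 3 3 2 1
3 1 0 2 0
2 2 3 2 3
1 1 2 2 1
[7] 0 3 3 2 2
3 1 0 2 0
2 2 3 2 3
1 1 2 2 1
[8] 0 3 3 2 3
3 1 0 2 0
2 2 3 2 3
1 1 2 2 1
[9] 0 3 3 3 0
3 1 0 2 1
2 2 3 2 3
1 1 2 2 1
[10] 0 3 3 3 1
3 1 0 2 1
2 2 3 2 3
1 1 2 2 1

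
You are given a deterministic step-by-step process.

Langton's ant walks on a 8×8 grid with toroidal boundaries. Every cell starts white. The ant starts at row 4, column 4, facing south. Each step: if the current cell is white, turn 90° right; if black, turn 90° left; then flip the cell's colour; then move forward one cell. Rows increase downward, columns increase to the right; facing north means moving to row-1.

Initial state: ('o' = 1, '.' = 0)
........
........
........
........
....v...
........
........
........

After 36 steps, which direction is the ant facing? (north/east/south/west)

gen 0: ........
........
........
........
....v...
........
........
........
gen 1: ........
........
........
........
...<o...
........
........
........
gen 2: ........
........
........
...^....
...oo...
........
........
........
gen 3: ........
........
........
...o>...
...oo...
........
........
........
gen 4: ........
........
........
...oo...
...ov...
........
........
........
gen 5: ........
........
........
...oo...
...o.>..
........
........
........
gen 6: ........
........
........
...oo...
...o.o..
.....v..
........
........
gen 7: ........
........
........
...oo...
...o.o..
....<o..
........
........
gen 8: ........
........
........
...oo...
...o^o..
....oo..
........
........
gen 9: ........
........
........
...oo...
...oo>..
....oo..
........
........
gen 10: ........
........
........
...oo^..
...oo...
....oo..
........
........
gen 11: ........
........
........
...ooo>.
...oo...
....oo..
........
........
gen 12: ........
........
........
...oooo.
...oo.v.
....oo..
........
........
gen 13: ........
........
........
...oooo.
...oo<o.
....oo..
........
........
gen 14: ........
........
........
...oo^o.
...oooo.
....oo..
........
........
gen 15: ........
........
........
...o<.o.
...oooo.
....oo..
........
........
gen 16: ........
........
........
...o..o.
...ovoo.
....oo..
........
........
gen 17: ........
........
........
...o..o.
...o.>o.
....oo..
........
........
gen 18: ........
........
........
...o.^o.
...o..o.
....oo..
........
........
gen 19: ........
........
........
...o.o>.
...o..o.
....oo..
........
........
gen 20: ........
........
......^.
...o.o..
...o..o.
....oo..
........
........
gen 21: ........
........
......o>
...o.o..
...o..o.
....oo..
........
........
gen 22: ........
........
......oo
...o.o.v
...o..o.
....oo..
........
........
gen 23: ........
........
......oo
...o.o<o
...o..o.
....oo..
........
........
gen 24: ........
........
......^o
...o.ooo
...o..o.
....oo..
........
........
gen 25: ........
........
.....<.o
...o.ooo
...o..o.
....oo..
........
........
gen 26: ........
.....^..
.....o.o
...o.ooo
...o..o.
....oo..
........
........
gen 27: ........
.....o>.
.....o.o
...o.ooo
...o..o.
....oo..
........
........
gen 28: ........
.....oo.
.....ovo
...o.ooo
...o..o.
....oo..
........
........
gen 29: ........
.....oo.
.....<oo
...o.ooo
...o..o.
....oo..
........
........
gen 30: ........
.....oo.
......oo
...o.voo
...o..o.
....oo..
........
........
gen 31: ........
.....oo.
......oo
...o..>o
...o..o.
....oo..
........
........
gen 32: ........
.....oo.
......^o
...o...o
...o..o.
....oo..
........
........
gen 33: ........
.....oo.
.....<.o
...o...o
...o..o.
....oo..
........
........
gen 34: ........
.....^o.
.....o.o
...o...o
...o..o.
....oo..
........
........
gen 35: ........
....<.o.
.....o.o
...o...o
...o..o.
....oo..
........
........
gen 36: ....^...
....o.o.
.....o.o
...o...o
...o..o.
....oo..
........
........

north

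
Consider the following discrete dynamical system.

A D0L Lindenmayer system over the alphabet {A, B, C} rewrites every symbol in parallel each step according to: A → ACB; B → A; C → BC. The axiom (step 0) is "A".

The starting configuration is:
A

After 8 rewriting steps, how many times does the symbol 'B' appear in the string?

128

k=0  A
k=1  ACB
k=2  ACBBCA
k=3  ACBBCAABCACB
k=4  ACBBCAABCACBACBABCACBBCA
k=5  ACBBCAABCACBACBABCACBBCAACBBCAACBABCACBBCAABCACB
k=6  ACBBCAABCACBACBABCACBBCAACBBCAACBABCACBBCAABCACBACBBCAABCACBACBBCAACBABCACBBCAABCACBACBABCACBBCA
k=7  ACBBCAABCACBACBABCACBBCAACBBCAACBABCACBBCAABCACBACBBCAABCA…BBCAACBABCACBBCAABCACBACBABCACBBCAACBBCAACBABCACBBCAABCACB  (len 192)
k=8  ACBBCAABCACBACBABCACBBCAACBBCAACBABCACBBCAABCACBACBBCAABCA…BBCAABCACBACBBCAABCACBACBBCAACBABCACBBCAABCACBACBABCACBBCA  (len 384)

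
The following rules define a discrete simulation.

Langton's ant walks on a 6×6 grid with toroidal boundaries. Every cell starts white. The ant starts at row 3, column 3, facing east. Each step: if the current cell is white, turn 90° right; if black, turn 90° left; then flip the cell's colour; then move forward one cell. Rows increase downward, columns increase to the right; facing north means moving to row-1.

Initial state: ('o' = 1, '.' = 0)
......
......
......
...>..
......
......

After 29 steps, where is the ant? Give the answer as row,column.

2,1

gen 0: ......
......
......
...>..
......
......
gen 1: ......
......
......
...o..
...v..
......
gen 2: ......
......
......
...o..
..<o..
......
gen 3: ......
......
......
..^o..
..oo..
......
gen 4: ......
......
......
..o>..
..oo..
......
gen 5: ......
......
...^..
..o...
..oo..
......
gen 6: ......
......
...o>.
..o...
..oo..
......
gen 7: ......
......
...oo.
..o.v.
..oo..
......
gen 8: ......
......
...oo.
..o<o.
..oo..
......
gen 9: ......
......
...^o.
..ooo.
..oo..
......
gen 10: ......
......
..<.o.
..ooo.
..oo..
......
gen 11: ......
..^...
..o.o.
..ooo.
..oo..
......
gen 12: ......
..o>..
..o.o.
..ooo.
..oo..
......
gen 13: ......
..oo..
..ovo.
..ooo.
..oo..
......
gen 14: ......
..oo..
..<oo.
..ooo.
..oo..
......
gen 15: ......
..oo..
...oo.
..voo.
..oo..
......
gen 16: ......
..oo..
...oo.
...>o.
..oo..
......
gen 17: ......
..oo..
...^o.
....o.
..oo..
......
gen 18: ......
..oo..
..<.o.
....o.
..oo..
......
gen 19: ......
..^o..
..o.o.
....o.
..oo..
......
gen 20: ......
.<.o..
..o.o.
....o.
..oo..
......
gen 21: .^....
.o.o..
..o.o.
....o.
..oo..
......
gen 22: .o>...
.o.o..
..o.o.
....o.
..oo..
......
gen 23: .oo...
.ovo..
..o.o.
....o.
..oo..
......
gen 24: .oo...
.<oo..
..o.o.
....o.
..oo..
......
gen 25: .oo...
..oo..
.vo.o.
....o.
..oo..
......
gen 26: .oo...
..oo..
<oo.o.
....o.
..oo..
......
gen 27: .oo...
^.oo..
ooo.o.
....o.
..oo..
......
gen 28: .oo...
o>oo..
ooo.o.
....o.
..oo..
......
gen 29: .oo...
oooo..
ovo.o.
....o.
..oo..
......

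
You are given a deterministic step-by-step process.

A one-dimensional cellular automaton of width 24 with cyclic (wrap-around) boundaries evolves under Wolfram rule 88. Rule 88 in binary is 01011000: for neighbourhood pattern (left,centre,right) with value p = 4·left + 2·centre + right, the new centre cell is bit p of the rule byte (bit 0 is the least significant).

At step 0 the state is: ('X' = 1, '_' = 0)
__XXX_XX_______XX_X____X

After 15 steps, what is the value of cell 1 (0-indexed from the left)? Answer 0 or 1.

0

0) __XXX_XX_______XX_X____X
1) X_X_X_XXX______XX__X____
2) ______X_XX_____XXX__X___
3) ________XXX____X_XX__X__
4) ________X_XX_____XXX__X_
5) __________XXX____X_XX__X
6) X_________X_XX_____XXX__
7) _X__________XXX____X_XX_
8) __X_________X_XX_____XXX
9) X__X__________XXX____X_X
10) XX__X_________X_XX_____X
11) _XX__X__________XXX____X
12) _XXX__X_________X_XX____
13) _X_XX__X__________XXX___
14) ___XXX__X_________X_XX__
15) ___X_XX__X__________XXX_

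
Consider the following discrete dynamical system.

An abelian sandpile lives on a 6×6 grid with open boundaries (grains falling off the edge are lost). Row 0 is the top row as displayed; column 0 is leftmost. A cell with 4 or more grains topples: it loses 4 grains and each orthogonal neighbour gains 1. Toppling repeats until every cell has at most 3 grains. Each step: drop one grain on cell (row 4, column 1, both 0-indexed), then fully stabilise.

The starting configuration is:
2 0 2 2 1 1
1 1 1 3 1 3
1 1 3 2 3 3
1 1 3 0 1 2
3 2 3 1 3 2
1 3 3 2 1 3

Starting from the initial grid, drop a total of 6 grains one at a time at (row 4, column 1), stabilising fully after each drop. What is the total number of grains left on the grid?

69

k=0  2 0 2 2 1 1
1 1 1 3 1 3
1 1 3 2 3 3
1 1 3 0 1 2
3 2 3 1 3 2
1 3 3 2 1 3
k=1  2 0 2 2 1 1
1 1 1 3 1 3
1 1 3 2 3 3
1 1 3 0 1 2
3 3 3 1 3 2
1 3 3 2 1 3
k=2  2 0 2 2 1 1
1 1 2 3 1 3
1 2 0 3 3 3
2 3 1 1 1 2
0 3 2 2 3 2
3 1 1 3 1 3
k=3  2 0 2 2 1 1
1 1 2 3 1 3
1 3 0 3 3 3
3 0 2 1 1 2
1 1 3 2 3 2
3 2 1 3 1 3
k=4  2 0 2 2 1 1
1 1 2 3 1 3
1 3 0 3 3 3
3 0 2 1 1 2
1 2 3 2 3 2
3 2 1 3 1 3
k=5  2 0 2 2 1 1
1 1 2 3 1 3
1 3 0 3 3 3
3 0 2 1 1 2
1 3 3 2 3 2
3 2 1 3 1 3
k=6  2 0 2 2 1 1
1 1 2 3 1 3
1 3 0 3 3 3
3 1 3 1 1 2
2 1 0 3 3 2
3 3 2 3 1 3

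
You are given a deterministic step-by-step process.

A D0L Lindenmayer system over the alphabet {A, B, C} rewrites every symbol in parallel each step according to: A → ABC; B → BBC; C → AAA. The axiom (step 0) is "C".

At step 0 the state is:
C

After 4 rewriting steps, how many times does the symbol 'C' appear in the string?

21

0) C
1) AAA
2) ABCABCABC
3) ABCBBCAAAABCBBCAAAABCBBCAAA
4) ABCBBCAAABBCBBCAAAABCABCABCABCBBCAAABBCBBCAAAABCABCABCABCBBCAAABBCBBCAAAABCABCABC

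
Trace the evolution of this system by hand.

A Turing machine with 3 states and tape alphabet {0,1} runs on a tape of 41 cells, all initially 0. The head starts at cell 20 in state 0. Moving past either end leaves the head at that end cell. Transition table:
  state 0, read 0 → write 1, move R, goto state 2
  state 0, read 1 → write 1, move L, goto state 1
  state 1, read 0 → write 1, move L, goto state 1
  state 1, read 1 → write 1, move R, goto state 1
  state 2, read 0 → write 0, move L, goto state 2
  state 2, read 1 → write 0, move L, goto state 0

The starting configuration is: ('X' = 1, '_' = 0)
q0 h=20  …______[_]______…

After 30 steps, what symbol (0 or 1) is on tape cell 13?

0

t=0: q0 h=20  …______[_]______…
t=1: q2 h=21  …_____X[_]______…
t=2: q2 h=20  …______[X]______…
t=3: q0 h=19  …______[_]______…
t=4: q2 h=20  …_____X[_]______…
t=5: q2 h=19  …______[X]______…
t=6: q0 h=18  …______[_]______…
t=7: q2 h=19  …_____X[_]______…
t=8: q2 h=18  …______[X]______…
t=9: q0 h=17  …______[_]______…
t=10: q2 h=18  …_____X[_]______…
t=11: q2 h=17  …______[X]______…
t=12: q0 h=16  …______[_]______…
t=13: q2 h=17  …_____X[_]______…
t=14: q2 h=16  …______[X]______…
t=15: q0 h=15  …______[_]______…
t=16: q2 h=16  …_____X[_]______…
t=17: q2 h=15  …______[X]______…
t=18: q0 h=14  …______[_]______…
t=19: q2 h=15  …_____X[_]______…
t=20: q2 h=14  …______[X]______…
t=21: q0 h=13  …______[_]______…
t=22: q2 h=14  …_____X[_]______…
t=23: q2 h=13  …______[X]______…
t=24: q0 h=12  …______[_]______…
t=25: q2 h=13  …_____X[_]______…
t=26: q2 h=12  …______[X]______…
t=27: q0 h=11  …______[_]______…
t=28: q2 h=12  …_____X[_]______…
t=29: q2 h=11  …______[X]______…
t=30: q0 h=10  …______[_]______…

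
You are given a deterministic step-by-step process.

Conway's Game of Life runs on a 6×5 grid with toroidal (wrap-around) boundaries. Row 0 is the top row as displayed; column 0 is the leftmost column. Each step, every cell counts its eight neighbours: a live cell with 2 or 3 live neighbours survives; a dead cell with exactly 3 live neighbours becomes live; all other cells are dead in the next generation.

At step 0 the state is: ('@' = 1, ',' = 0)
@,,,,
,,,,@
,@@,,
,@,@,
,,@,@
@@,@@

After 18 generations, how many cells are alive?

[0] @,,,,
,,,,@
,@@,,
,@,@,
,,@,@
@@,@@
[1] ,@,@,
@@,,,
@@@@,
@@,@,
,,,,,
,@@@,
[2] ,,,@@
,,,@,
,,,@,
@,,@,
@,,@@
,@,@,
[3] ,,,@@
,,@@,
,,@@,
@,@@,
@@,@,
,,,,,
[4] ,,@@@
,,,,,
,,,,,
@,,,,
@@,@,
@,@@,
[5] ,@@,@
,,,@,
,,,,,
@@,,@
@,,@,
@,,,,
[6] @@@@@
,,@@,
@,,,@
@@,,@
,,,,,
@,@@,
[7] @,,,,
,,,,,
,,@,,
,@,,@
,,@@,
@,,,,
[8] ,,,,,
,,,,,
,,,,,
,@,,,
@@@@@
,@,,@
[9] ,,,,,
,,,,,
,,,,,
,@,@@
,,,@@
,@,,@
[10] ,,,,,
,,,,,
,,,,,
@,@@@
,,,,,
@,,@@
[11] ,,,,@
,,,,,
,,,@@
,,,@@
,@@,,
,,,,@
[12] ,,,,,
,,,@@
,,,@@
@,,,@
@,@,@
@,,@,
[13] ,,,@,
,,,@@
,,,,,
,@,,,
,,,,,
@@,@,
[14] @,,@,
,,,@@
,,,,,
,,,,,
@@@,,
,,@,@
[15] @,@,,
,,,@@
,,,,,
,@,,,
@@@@,
,,@,@
[16] @@@,,
,,,@@
,,,,,
@@,,,
@,,@@
,,,,@
[17] @@@,,
@@@@@
@,,,@
@@,,,
,@,@,
,,@,,
[18] ,,,,,
,,,,,
,,,,,
,@@,,
@@,,,
@,,@,

6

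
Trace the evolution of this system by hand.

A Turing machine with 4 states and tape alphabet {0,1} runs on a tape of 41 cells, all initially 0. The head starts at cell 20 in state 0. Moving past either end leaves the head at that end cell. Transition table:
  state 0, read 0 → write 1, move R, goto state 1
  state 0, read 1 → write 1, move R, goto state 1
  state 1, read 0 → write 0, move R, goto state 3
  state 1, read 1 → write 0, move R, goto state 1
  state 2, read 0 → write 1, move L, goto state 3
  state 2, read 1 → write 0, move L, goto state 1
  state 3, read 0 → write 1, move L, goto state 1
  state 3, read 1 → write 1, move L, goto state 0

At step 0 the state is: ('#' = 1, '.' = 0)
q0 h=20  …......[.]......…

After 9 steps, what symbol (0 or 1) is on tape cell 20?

1

[0] q0 h=20  …......[.]......…
[1] q1 h=21  ….....#[.]......…
[2] q3 h=22  …....#.[.]......…
[3] q1 h=21  ….....#[.]#.....…
[4] q3 h=22  …....#.[#]......…
[5] q0 h=21  ….....#[.]#.....…
[6] q1 h=22  …....##[#]......…
[7] q1 h=23  …...##.[.]......…
[8] q3 h=24  …..##..[.]......…
[9] q1 h=23  …...##.[.]#.....…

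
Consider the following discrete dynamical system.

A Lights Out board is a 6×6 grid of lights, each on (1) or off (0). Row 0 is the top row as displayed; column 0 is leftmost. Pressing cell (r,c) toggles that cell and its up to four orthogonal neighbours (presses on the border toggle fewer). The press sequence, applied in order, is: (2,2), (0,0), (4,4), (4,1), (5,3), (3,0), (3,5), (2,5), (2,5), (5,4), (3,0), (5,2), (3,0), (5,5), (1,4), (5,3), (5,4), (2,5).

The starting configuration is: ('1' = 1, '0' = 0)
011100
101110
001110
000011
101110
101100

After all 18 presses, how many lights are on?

17

[0] 011100
101110
001110
000011
101110
101100
[1] 011100
100110
010010
001011
101110
101100
[2] 101100
000110
010010
001011
101110
101100
[3] 101100
000110
010010
001001
101001
101110
[4] 101100
000110
010010
011001
010001
111110
[5] 101100
000110
010010
011001
010101
110000
[6] 101100
000110
110010
101001
110101
110000
[7] 101100
000110
110011
101010
110100
110000
[8] 101100
000111
110000
101011
110100
110000
[9] 101100
000110
110011
101010
110100
110000
[10] 101100
000110
110011
101010
110110
110111
[11] 101100
000110
010011
011010
010110
110111
[12] 101100
000110
010011
011010
011110
101011
[13] 101100
000110
110011
101010
111110
101011
[14] 101100
000110
110011
101010
111111
101000
[15] 101110
000001
110001
101010
111111
101000
[16] 101110
000001
110001
101010
111011
100110
[17] 101110
000001
110001
101010
111001
100001
[18] 101110
000000
110010
101011
111001
100001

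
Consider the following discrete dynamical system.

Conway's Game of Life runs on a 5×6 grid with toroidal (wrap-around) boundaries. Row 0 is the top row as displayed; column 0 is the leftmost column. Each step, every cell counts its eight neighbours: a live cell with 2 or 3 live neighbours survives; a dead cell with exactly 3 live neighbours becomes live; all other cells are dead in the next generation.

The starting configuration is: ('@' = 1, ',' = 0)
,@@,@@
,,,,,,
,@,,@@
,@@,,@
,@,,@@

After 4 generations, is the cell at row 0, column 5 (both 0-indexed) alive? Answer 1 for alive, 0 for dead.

gen 0: ,@@,@@
,,,,,,
,@,,@@
,@@,,@
,@,,@@
gen 1: ,@@@@@
,@@@,,
,@@,@@
,@@@,,
,,,,,,
gen 2: @@,,@,
,,,,,,
,,,,@,
@@,@@,
@,,,,,
gen 3: @@,,,@
,,,,,@
,,,@@@
@@,@@,
,,@@@,
gen 4: @@@@,@
,,,,,,
,,@@,,
@@,,,,
,,,,,,

1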